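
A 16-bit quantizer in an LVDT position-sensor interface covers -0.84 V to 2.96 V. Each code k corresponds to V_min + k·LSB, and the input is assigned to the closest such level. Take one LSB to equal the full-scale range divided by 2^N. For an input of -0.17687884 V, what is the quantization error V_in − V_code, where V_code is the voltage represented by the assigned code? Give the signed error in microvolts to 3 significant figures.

Span: 2.96 V − (-0.84 V) = 3.8 V. LSB = 3.8 V / 2^16 ≈ 57.98 µV.
(V_in − V_min)/LSB = (-0.17687884 − (-0.84)) × 65536/3.8 = 11436.3969 → nearest code k = 11436.
Reconstructed level: -0.84 + 11436 × 3.8/65536 V = -0.17690185547 V.
V_in − V_code = -0.17687884 − (-0.17690185547) = +23.0 µV.

+23.0 µV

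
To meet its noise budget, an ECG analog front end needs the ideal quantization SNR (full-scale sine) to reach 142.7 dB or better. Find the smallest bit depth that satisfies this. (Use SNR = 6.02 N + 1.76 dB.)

Required N = ⌈(142.7 − 1.76)/6.02⌉ = ⌈23.412⌉ = 24.

24 bits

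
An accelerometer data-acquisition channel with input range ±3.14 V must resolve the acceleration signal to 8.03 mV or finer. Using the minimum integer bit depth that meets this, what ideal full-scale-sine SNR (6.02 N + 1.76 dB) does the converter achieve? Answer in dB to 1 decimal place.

Full-scale range = 3.14 V − (-3.14 V) = 6.28 V.
Required number of levels: 6.28/8.03 mV = 782.07; smallest N with 2^N ≥ that is 10.
Ideal SNR at N = 10: 6.02·10 + 1.76 = 62.0 dB.

62.0 dB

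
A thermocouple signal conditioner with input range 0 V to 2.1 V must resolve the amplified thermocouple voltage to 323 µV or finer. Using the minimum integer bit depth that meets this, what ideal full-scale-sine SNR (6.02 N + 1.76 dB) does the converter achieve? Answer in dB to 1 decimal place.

V_FS = 2.1 V.
Required number of levels: 2.1/323 µV = 6501.5; smallest N with 2^N ≥ that is 13.
6.02(13) + 1.76 = 80.02 dB.

80.0 dB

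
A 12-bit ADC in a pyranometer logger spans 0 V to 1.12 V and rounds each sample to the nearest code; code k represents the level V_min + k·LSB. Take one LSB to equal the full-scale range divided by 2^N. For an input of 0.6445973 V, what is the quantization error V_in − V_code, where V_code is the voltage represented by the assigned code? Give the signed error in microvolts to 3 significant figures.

+105 µV

Span = 1.12 V. LSB = 1.12 V / 2^12 ≈ 273.4 µV.
(0.6445973 − (0)) / LSB = 0.6445973 × 4096/1.12 = 2357.3844. Nearest integer: k = 2357.
V_code = V_min + k × range/2^12 = 0 + 2357 × 1.12/4096 = 0.6444921875 V.
Error = V_in − V_code = 0.6445973 − (0.6444921875) = +105 µV.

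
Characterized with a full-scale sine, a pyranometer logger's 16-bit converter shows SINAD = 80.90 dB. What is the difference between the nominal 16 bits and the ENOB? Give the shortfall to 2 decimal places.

2.85 bits

ENOB = (SINAD − 1.76)/6.02 = (80.90 − 1.76)/6.02 = 13.1462 bits.
16 − 13.1462 = 2.85 bits below nominal.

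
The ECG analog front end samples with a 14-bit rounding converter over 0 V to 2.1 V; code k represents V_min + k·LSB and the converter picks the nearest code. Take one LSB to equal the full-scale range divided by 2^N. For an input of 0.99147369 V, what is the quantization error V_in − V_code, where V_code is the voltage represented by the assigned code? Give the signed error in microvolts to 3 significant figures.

Range is 2.1 V. LSB = 2.1 V / 2^14 ≈ 128.2 µV.
Position in LSBs: (0.99147369 − (0)) × 16384/2.1 = 7735.3833; rounding gives k = 7735.
V_code = V_min + k × range/2^14 = 0 + 7735 × 2.1/16384 = 0.99142456055 V.
Error = V_in − V_code = 0.99147369 − (0.99142456055) = +49.1 µV.

+49.1 µV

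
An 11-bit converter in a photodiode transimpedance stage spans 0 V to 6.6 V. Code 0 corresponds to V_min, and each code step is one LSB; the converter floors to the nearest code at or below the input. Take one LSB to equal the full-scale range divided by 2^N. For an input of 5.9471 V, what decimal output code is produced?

1845

Full-scale range = 6.6 V. LSB = 6.6 V / 2^11 ≈ 3.223 mV.
(V_in − V_min) × 2^11/range = (5.9471 − (0)) × 2048/6.6 = 1845.403.
Floor → code = 1845.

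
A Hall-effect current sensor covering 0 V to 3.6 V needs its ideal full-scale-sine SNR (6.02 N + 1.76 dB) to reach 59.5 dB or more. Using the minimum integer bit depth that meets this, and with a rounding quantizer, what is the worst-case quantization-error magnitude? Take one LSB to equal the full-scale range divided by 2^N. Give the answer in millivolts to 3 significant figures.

Range is 3.6 V.
6.02 N + 1.76 ≥ 59.5 gives N ≥ 9.591, so the minimum integer is 10.
LSB = 3.6 V ÷ 2^10 = 3.6/1024 V = 3.5156 mV.
Half an LSB is 1.76 mV.

1.76 mV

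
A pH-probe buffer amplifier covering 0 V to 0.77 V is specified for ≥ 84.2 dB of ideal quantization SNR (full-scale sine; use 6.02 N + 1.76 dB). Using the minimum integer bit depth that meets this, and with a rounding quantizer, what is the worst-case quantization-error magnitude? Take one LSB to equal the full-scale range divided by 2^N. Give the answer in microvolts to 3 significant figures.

23.5 µV

V_FS = 0.77 V.
6.02 N + 1.76 ≥ 84.2 gives N ≥ 13.694, so the minimum integer is 14.
Step size = 0.77/16384 V = 46.997 µV.
Half an LSB is 23.5 µV.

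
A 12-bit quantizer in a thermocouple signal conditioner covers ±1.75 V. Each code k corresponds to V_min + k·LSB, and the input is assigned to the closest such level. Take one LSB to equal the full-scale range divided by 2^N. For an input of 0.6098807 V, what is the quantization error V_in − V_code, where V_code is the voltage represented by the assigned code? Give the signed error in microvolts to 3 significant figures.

The full-scale span is 1.75 − (-1.75) = 3.5 V. LSB = 3.5 V / 2^12 ≈ 0.8545 mV.
(V_in − V_min)/LSB = (0.6098807 − (-1.75)) × 4096/3.5 = 2761.7347 → nearest code k = 2762.
V_code = -1.75 + (2762/4096) × 3.5 = 0.6101074219 V.
e = 0.6098807 − (0.6101074219) = −227 µV.

−227 µV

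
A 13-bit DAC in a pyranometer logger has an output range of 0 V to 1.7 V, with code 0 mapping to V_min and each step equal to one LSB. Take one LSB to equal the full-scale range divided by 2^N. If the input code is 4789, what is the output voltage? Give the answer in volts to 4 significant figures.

Range is 1.7 V. LSB = 1.7 V / 2^13.
V_out = V_min + code × LSB = 0 V + 4789 × 1.7 V / 8192
      = 0 V + 0.993811 V = 0.993811 V.

0.9938 V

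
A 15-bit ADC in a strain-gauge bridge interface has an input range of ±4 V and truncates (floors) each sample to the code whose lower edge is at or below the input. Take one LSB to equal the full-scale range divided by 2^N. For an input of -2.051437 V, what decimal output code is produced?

Span: 4 V − (-4 V) = 8 V. LSB = 8 V / 2^15 ≈ 244.1 µV.
V_in − V_min = -2.051437 − (-4) = 1.948563 V.
Divide by LSB: 1.948563 × 32768/8 = 7981.3140.
Truncating gives code 7981.

7981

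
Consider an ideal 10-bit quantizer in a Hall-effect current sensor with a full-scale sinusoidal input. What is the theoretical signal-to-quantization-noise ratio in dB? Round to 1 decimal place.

62.0 dB

6.02(10) + 1.76 = 60.20 + 1.76 = 61.96 dB.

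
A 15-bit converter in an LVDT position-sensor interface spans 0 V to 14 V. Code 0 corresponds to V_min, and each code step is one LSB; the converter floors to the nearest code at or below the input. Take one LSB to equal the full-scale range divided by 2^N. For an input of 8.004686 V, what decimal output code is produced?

V_FS = 14 V. LSB = 14 V / 2^15 ≈ 427.2 µV.
code = ⌊(V_in − V_min)/LSB⌋ = ⌊(V_in − V_min) × 2^15 / range⌋
     = ⌊(8.004686 − (0)) × 32768 / 14⌋ = ⌊8.004686 × 32768/14⌋
     = ⌊18735.539⌋ = 18735.

18735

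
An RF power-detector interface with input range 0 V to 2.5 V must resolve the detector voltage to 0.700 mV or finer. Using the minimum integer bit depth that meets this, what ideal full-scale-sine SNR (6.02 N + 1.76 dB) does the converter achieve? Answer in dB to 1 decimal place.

Span = 2.5 V.
Need 2^N ≥ 2.5 V / 0.700 mV = 3571 → N_min = 12.
Ideal SNR at N = 12: 6.02·12 + 1.76 = 74.0 dB.

74.0 dB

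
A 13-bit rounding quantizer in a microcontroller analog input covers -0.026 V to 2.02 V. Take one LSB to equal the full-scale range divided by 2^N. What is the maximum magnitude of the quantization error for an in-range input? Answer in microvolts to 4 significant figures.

124.9 µV

The full-scale span is 2.02 − (-0.026) = 2.046 V.
Step size = 2.046/8192 V = 249.756 µV.
A rounding quantizer has |error| ≤ LSB/2 = 124.9 µV.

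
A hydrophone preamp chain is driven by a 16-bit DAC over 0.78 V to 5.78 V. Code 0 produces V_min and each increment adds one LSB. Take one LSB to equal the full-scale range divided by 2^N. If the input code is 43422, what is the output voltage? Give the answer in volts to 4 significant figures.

The full-scale span is 5.78 − (0.78) = 5 V. LSB = 5 V / 2^16.
Output = V_min + (43422/65536) × range = 0.78 + 0.662567 × 5 V
      = 0.78 + 3.31284 = 4.09284 V.

4.093 V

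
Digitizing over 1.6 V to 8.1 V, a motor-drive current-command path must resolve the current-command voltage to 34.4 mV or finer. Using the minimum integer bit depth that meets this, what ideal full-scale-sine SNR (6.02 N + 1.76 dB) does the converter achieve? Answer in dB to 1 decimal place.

49.9 dB

Range = 8.1 − (1.6) = 6.5 V.
Required number of levels: 6.5/34.4 mV = 188.95; smallest N with 2^N ≥ that is 8.
Ideal SNR at N = 8: 6.02·8 + 1.76 = 49.9 dB.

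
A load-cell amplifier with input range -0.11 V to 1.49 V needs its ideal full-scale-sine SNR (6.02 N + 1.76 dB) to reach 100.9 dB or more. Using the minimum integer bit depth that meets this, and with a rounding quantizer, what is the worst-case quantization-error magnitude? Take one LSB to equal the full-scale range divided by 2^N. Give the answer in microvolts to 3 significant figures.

6.10 µV

Range = 1.49 − (-0.11) = 1.6 V.
Solving 6.02 N ≥ 100.9 − 1.76: N ≥ 16.468. Round up → N = 17.
Step size = 1.6/131072 V = 12.207 µV.
Max error for round-to-nearest is LSB/2 = 6.10 µV.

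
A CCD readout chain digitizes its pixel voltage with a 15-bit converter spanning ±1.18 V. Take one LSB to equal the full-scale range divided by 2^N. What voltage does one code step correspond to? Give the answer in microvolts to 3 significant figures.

72.0 µV

Full-scale range = 1.18 V − (-1.18 V) = 2.36 V.
Number of codes = 2^15 = 32768.
LSB = 2.36 V ÷ 2^15 = 2.36/32768 V = 72.0 µV.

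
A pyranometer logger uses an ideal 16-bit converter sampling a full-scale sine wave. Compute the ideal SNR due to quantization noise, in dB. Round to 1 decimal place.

98.1 dB

6.02(16) + 1.76 = 96.32 + 1.76 = 98.08 dB.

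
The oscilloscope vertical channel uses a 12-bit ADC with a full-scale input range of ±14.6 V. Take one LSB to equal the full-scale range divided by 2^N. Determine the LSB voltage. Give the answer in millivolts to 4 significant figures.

Range = 14.6 − (-14.6) = 29.2 V.
Number of codes = 2^12 = 4096.
LSB = 29.2 V / 2^12 = 7.129 mV.

7.129 mV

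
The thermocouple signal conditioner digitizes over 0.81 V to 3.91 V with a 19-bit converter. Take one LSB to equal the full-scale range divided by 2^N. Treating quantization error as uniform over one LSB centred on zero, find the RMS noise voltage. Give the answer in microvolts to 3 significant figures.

1.71 µV

Range = 3.91 − (0.81) = 3.1 V.
One LSB is 3.1 V / 524288 = 5.9128 µV.
RMS of a uniform error over width LSB is LSB/√12 = 1.71 µV.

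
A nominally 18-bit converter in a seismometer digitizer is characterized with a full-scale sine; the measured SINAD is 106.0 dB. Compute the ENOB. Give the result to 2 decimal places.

ENOB = (106.0 − 1.76)/6.02 = 17.3156 bits.

17.32 bits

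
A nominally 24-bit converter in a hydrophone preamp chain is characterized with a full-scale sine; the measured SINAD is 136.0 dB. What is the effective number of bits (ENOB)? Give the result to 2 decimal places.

22.30 bits

ENOB = (SINAD − 1.76) / 6.02 = (136.0 − 1.76) / 6.02 = 134.24 / 6.02 = 22.2990.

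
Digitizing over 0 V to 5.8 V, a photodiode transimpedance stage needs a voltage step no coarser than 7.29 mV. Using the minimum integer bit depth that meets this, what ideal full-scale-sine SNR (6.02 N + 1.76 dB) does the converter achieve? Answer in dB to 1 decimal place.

Full-scale range = 5.8 V.
5.8 V / 7.29 mV = 795.6. Since 2^9 = 512 and 2^10 = 1024, N = 10.
6.02(10) + 1.76 = 61.96 dB.

62.0 dB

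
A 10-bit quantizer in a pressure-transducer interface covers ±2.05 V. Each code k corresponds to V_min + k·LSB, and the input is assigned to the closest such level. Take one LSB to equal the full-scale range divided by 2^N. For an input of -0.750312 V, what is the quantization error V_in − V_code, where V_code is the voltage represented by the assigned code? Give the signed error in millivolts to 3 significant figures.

−1.58 mV

Full-scale range = 2.05 V − (-2.05 V) = 4.1 V. LSB = 4.1 V / 2^10 ≈ 4.004 mV.
(V_in − V_min)/LSB = (-0.750312 − (-2.05)) × 1024/4.1 = 324.6050 → nearest code k = 325.
V_code = V_min + k × range/2^10 = -2.05 + 325 × 4.1/1024 = -0.7487304688 V.
e = -0.750312 − (-0.7487304688) = −1.58 mV.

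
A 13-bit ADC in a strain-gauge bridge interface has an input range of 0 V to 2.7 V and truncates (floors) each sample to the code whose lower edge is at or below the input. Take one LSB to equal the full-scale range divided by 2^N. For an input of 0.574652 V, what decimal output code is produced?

Full-scale range = 2.7 V. LSB = 2.7 V / 2^13 ≈ 329.6 µV.
(V_in − V_min) × 2^13/range = (0.574652 − (0)) × 8192/2.7 = 1743.537.
Floor → code = 1743.

1743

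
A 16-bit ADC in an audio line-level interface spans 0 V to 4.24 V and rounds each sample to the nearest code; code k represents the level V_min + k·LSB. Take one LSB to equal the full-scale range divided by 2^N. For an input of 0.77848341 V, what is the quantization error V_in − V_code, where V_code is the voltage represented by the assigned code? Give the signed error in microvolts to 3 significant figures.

−18.8 µV

V_FS = 4.24 V. LSB = 4.24 V / 2^16 ≈ 64.70 µV.
(0.77848341 − (0)) / LSB = 0.77848341 × 65536/4.24 = 12032.7096. Nearest integer: k = 12033.
V_code = 0 + (12033/65536) × 4.24 = 0.77850219727 V.
V_in − V_code = 0.77848341 − (0.77850219727) = −18.8 µV.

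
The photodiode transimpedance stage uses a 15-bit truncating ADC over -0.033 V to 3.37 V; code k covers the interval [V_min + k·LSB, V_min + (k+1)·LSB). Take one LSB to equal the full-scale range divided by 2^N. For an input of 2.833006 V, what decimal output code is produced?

The full-scale span is 3.37 − (-0.033) = 3.403 V. LSB = 3.403 V / 2^15 ≈ 103.9 µV.
(V_in − V_min) × 2^15/range = (2.833006 − (-0.033)) × 32768/3.403 = 27597.204.
Floor → code = 27597.

27597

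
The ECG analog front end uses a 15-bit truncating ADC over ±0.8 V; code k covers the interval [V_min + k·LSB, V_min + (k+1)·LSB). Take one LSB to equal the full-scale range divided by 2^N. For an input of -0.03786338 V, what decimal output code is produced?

Range = 0.8 − (-0.8) = 1.6 V. LSB = 1.6 V / 2^15 ≈ 48.83 µV.
code = ⌊(V_in − V_min)/LSB⌋ = ⌊(V_in − V_min) × 2^15 / range⌋
     = ⌊(-0.03786338 − (-0.8)) × 32768 / 1.6⌋ = ⌊0.76213662 × 32768/1.6⌋
     = ⌊15608.558⌋ = 15608.

15608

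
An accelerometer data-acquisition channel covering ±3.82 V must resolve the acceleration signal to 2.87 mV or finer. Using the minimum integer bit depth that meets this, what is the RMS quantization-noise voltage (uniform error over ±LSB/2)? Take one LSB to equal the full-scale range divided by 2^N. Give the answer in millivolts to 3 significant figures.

Span: 3.82 V − (-3.82 V) = 7.64 V.
Required number of levels: 7.64/2.87 mV = 2662.0; smallest N with 2^N ≥ that is 12.
LSB = 7.64 V ÷ 2^12 = 7.64/4096 V = 1.8652 mV.
σ_q = LSB/√12 = 1.8652 mV/3.4641 = 0.538 mV.

0.538 mV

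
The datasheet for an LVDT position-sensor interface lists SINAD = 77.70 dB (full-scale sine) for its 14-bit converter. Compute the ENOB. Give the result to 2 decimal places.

Inverting SNR = 6.02 N + 1.76: N_eff = (77.70 − 1.76)/6.02 = 12.6146.

12.61 bits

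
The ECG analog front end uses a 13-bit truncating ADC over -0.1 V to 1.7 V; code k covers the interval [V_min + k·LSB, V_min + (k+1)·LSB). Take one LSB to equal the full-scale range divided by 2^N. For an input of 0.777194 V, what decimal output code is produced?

Span: 1.7 V − (-0.1 V) = 1.8 V. LSB = 1.8 V / 2^13 ≈ 219.7 µV.
code = ⌊(V_in − V_min)/LSB⌋ = ⌊(V_in − V_min) × 2^13 / range⌋
     = ⌊(0.777194 − (-0.1)) × 8192 / 1.8⌋ = ⌊0.877194 × 8192/1.8⌋
     = ⌊3992.207⌋ = 3992.

3992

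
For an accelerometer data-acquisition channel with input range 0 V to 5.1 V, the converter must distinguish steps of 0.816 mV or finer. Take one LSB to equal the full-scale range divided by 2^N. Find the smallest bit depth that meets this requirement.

Range is 5.1 V.
5.1 V / 0.816 mV = 6250. Since 2^12 = 4096 and 2^13 = 8192, N = 13.

13 bits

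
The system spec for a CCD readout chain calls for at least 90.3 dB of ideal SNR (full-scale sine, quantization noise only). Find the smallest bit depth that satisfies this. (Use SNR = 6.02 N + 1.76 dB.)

15 bits

Required N = ⌈(90.3 − 1.76)/6.02⌉ = ⌈14.708⌉ = 15.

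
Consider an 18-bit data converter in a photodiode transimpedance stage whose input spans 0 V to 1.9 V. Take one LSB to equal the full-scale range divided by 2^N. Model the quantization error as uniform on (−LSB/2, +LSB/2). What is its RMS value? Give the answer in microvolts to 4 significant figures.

2.092 µV

Span = 1.9 V.
One LSB is 1.9 V / 262144 = 7.24792 µV.
V_rms = LSB/√12 = 7.24792 µV / √12 = 2.092 µV.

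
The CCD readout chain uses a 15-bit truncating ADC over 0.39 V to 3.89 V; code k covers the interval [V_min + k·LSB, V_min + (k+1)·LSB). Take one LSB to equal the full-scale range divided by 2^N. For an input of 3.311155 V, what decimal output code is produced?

Span: 3.89 V − (0.39 V) = 3.5 V. LSB = 3.5 V / 2^15 ≈ 106.8 µV.
V_in − V_min = 3.311155 − (0.39) = 2.921155 V.
Divide by LSB: 2.921155 × 32768/3.5 = 27348.6877.
Truncating gives code 27348.

27348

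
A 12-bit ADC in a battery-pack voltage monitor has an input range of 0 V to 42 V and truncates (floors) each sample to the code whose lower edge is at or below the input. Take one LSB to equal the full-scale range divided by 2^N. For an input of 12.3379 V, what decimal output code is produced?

1203

Full-scale range = 42 V. LSB = 42 V / 2^12 ≈ 10.25 mV.
V_in − V_min = 12.3379 − (0) = 12.3379 V.
Divide by LSB: 12.3379 × 4096/42 = 1203.2390.
Truncating gives code 1203.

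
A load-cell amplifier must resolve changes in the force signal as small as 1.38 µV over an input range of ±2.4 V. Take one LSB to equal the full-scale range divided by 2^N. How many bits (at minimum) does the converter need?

Range = 2.4 − (-2.4) = 4.8 V.
4.8 V / 1.38 µV = 3.478e6. Since 2^21 = 2097152 and 2^22 = 4194304, N = 22.

22 bits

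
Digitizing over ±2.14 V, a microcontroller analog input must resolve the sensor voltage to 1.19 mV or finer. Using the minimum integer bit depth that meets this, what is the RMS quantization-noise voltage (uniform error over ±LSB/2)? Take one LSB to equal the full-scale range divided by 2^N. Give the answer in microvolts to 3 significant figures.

302 µV

Range = 2.14 − (-2.14) = 4.28 V.
Required number of levels: 4.28/1.19 mV = 3596.6; smallest N with 2^N ≥ that is 12.
Step size = 4.28/4096 V = 1.0449 mV.
σ_q = LSB/√12 = 1.0449 mV/3.4641 = 302 µV.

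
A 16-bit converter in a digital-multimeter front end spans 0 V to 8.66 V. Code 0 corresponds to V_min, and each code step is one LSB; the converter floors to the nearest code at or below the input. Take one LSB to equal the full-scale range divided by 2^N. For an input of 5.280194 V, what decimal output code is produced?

39958

Full-scale range = 8.66 V. LSB = 8.66 V / 2^16 ≈ 132.1 µV.
code = ⌊(V_in − V_min)/LSB⌋ = ⌊(V_in − V_min) × 2^16 / range⌋
     = ⌊(5.280194 − (0)) × 65536 / 8.66⌋ = ⌊5.280194 × 65536/8.66⌋
     = ⌊39958.752⌋ = 39958.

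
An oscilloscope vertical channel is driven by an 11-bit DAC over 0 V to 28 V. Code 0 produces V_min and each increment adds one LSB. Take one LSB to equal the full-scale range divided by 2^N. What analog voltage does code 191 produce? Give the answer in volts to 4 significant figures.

2.611 V

V_FS = 28 V. LSB = 28 V / 2^11.
V_out = 0 + 191 × (28/2048) V
      = 0 V + 2.61133 V = 2.61133 V.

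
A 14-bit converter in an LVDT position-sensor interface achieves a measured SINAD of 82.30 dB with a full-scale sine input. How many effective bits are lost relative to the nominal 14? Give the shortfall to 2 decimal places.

ENOB = (SINAD − 1.76)/6.02 = (82.30 − 1.76)/6.02 = 13.3787 bits.
Shortfall = 14 − 13.3787 = 0.6213 bits.

0.62 bits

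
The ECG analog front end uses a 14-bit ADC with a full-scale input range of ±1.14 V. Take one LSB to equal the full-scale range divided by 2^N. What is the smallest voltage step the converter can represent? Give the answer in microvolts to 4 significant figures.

Span: 1.14 V − (-1.14 V) = 2.28 V.
2^14 = 16384 levels.
LSB = 2.28 V / 2^14 = 139.2 µV.

139.2 µV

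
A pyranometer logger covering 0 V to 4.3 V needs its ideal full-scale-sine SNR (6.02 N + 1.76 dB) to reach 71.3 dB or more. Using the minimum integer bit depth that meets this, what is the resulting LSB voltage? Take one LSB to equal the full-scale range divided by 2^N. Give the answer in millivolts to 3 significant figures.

1.05 mV

Full-scale range = 4.3 V.
N ≥ (71.3 − 1.76)/6.02 = 11.551 → N_min = 12.
One LSB is 4.3 V / 4096 = 1.05 mV.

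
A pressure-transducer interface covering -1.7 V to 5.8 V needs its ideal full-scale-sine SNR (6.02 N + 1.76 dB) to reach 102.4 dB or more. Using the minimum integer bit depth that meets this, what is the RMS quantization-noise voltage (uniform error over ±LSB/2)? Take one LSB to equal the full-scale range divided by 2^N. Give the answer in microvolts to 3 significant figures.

16.5 µV

Full-scale range = 5.8 V − (-1.7 V) = 7.5 V.
Required N = ⌈(102.4 − 1.76)/6.02⌉ = ⌈16.718⌉ = 17.
One LSB is 7.5 V / 131072 = 57.220 µV.
σ_q = LSB/√12 = 57.220 µV/3.4641 = 16.5 µV.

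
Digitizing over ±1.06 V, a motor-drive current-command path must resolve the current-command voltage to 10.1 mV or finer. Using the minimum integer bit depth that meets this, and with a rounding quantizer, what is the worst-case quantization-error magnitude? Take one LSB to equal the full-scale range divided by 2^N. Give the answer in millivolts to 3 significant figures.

Span: 1.06 V − (-1.06 V) = 2.12 V.
2.12 V / 10.1 mV = 209.9. Since 2^7 = 128 and 2^8 = 256, N = 8.
Step size = 2.12/256 V = 8.2813 mV.
Half an LSB is 4.14 mV.

4.14 mV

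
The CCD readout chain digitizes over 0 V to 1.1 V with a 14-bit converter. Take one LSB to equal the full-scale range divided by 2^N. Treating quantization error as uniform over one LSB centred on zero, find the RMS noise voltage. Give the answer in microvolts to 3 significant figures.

19.4 µV

Full-scale range = 1.1 V.
Step size = 1.1/16384 V = 67.139 µV.
RMS of a uniform error over width LSB is LSB/√12 = 19.4 µV.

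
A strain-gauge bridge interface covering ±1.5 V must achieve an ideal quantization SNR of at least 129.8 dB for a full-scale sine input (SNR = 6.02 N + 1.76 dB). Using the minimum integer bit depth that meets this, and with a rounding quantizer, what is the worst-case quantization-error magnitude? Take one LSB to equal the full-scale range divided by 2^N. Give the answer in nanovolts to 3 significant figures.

358 nV

Range = 1.5 − (-1.5) = 3 V.
N ≥ (129.8 − 1.76)/6.02 = 21.269 → N_min = 22.
LSB = 3 V ÷ 2^22 = 3/4194304 V = 0.71526 µV.
Max error for round-to-nearest is LSB/2 = 358 nV.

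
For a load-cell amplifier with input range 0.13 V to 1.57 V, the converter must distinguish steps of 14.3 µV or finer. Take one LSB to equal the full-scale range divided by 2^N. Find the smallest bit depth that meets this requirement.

17 bits

Full-scale range = 1.57 V − (0.13 V) = 1.44 V.
Required number of levels: 1.44/14.3 µV = 100700; smallest N with 2^N ≥ that is 17.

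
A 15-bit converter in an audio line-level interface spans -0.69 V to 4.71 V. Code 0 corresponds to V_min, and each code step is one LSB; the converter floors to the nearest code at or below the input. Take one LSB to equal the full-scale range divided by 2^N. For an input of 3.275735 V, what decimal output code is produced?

24064

The full-scale span is 4.71 − (-0.69) = 5.4 V. LSB = 5.4 V / 2^15 ≈ 164.8 µV.
code = ⌊(V_in − V_min)/LSB⌋ = ⌊(V_in − V_min) × 2^15 / range⌋
     = ⌊(3.275735 − (-0.69)) × 32768 / 5.4⌋ = ⌊3.965735 × 32768/5.4⌋
     = ⌊24064.667⌋ = 24064.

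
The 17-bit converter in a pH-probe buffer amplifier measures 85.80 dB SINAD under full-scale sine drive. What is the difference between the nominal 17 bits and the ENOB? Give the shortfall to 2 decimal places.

3.04 bits

N_eff = (85.80 − 1.76)/6.02 = 13.9601 bits.
Lost resolution: 17 − 13.9601 = 3.0399 bits.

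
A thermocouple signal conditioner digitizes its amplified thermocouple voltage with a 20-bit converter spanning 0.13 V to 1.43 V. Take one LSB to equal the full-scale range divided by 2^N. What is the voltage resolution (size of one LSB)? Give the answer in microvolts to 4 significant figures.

The full-scale span is 1.43 − (0.13) = 1.3 V.
2^20 = 1048576 levels.
LSB = 1.3 V ÷ 2^20 = 1.3/1048576 V = 1.240 µV.

1.240 µV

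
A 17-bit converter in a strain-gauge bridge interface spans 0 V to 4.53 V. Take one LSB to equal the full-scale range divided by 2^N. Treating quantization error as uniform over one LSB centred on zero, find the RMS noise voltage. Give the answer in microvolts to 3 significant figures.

9.98 µV

Full-scale range = 4.53 V.
LSB = 4.53 V ÷ 2^17 = 4.53/131072 V = 34.561 µV.
For a uniform distribution on [−LSB/2, +LSB/2], V_rms = LSB/√12 = 34.561 µV/3.4641 = 9.98 µV.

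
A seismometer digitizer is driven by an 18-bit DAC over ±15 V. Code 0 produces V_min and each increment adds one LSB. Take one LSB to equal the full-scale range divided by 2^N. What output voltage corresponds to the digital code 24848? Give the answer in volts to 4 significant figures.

-12.16 V

Full-scale range = 15 V − (-15 V) = 30 V. LSB = 30 V / 2^18.
V_out = V_min + code × LSB = -15 V + 24848 × 30 V / 262144
      = -15 V + 2.84363 V = -12.1564 V.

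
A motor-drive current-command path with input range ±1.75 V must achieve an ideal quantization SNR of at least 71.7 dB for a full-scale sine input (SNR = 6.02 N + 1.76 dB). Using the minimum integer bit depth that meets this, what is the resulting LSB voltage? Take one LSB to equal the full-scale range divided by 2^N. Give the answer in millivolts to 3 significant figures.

Full-scale range = 1.75 V − (-1.75 V) = 3.5 V.
6.02 N + 1.76 ≥ 71.7 gives N ≥ 11.618, so the minimum integer is 12.
Step size = 3.5/4096 V = 0.854 mV.

0.854 mV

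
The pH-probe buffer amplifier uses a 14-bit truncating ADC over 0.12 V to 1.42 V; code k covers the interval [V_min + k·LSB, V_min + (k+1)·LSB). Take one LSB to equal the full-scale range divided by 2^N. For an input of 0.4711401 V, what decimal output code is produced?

4425

Full-scale range = 1.42 V − (0.12 V) = 1.3 V. LSB = 1.3 V / 2^14 ≈ 79.35 µV.
(V_in − V_min) × 2^14/range = (0.4711401 − (0.12)) × 16384/1.3 = 4425.446.
Floor → code = 4425.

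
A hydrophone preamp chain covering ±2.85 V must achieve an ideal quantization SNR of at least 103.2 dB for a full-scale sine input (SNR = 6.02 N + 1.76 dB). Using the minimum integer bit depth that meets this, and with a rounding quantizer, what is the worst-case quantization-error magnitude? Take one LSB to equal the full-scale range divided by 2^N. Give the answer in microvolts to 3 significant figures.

Span: 2.85 V − (-2.85 V) = 5.7 V.
6.02 N + 1.76 ≥ 103.2 gives N ≥ 16.850, so the minimum integer is 17.
LSB = 5.7 V ÷ 2^17 = 5.7/131072 V = 43.488 µV.
Half an LSB is 21.7 µV.

21.7 µV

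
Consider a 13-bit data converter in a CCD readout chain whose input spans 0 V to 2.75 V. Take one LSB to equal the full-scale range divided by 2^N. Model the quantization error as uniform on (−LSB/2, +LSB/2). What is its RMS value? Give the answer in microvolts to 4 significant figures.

V_FS = 2.75 V.
Step size = 2.75/8192 V = 335.693 µV.
V_rms = LSB/√12 = 335.693 µV / √12 = 96.91 µV.

96.91 µV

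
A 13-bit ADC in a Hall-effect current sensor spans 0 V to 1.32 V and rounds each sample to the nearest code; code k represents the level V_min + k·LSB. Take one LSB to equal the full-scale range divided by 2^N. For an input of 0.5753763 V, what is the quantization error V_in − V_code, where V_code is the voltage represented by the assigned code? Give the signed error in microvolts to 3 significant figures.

−29.0 µV

Span = 1.32 V. LSB = 1.32 V / 2^13 ≈ 161.1 µV.
(V_in − V_min)/LSB = (0.5753763 − (0)) × 8192/1.32 = 3570.8202 → nearest code k = 3571.
V_code = V_min + k × range/2^13 = 0 + 3571 × 1.32/8192 = 0.5754052734 V.
V_in − V_code = 0.5753763 − (0.5754052734) = −29.0 µV.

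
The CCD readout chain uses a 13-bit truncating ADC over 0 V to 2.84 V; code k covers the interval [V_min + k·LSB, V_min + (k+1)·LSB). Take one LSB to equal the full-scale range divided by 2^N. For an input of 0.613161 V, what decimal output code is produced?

V_FS = 2.84 V. LSB = 2.84 V / 2^13 ≈ 346.7 µV.
V_in − V_min = 0.613161 − (0) = 0.613161 V.
Divide by LSB: 0.613161 × 8192/2.84 = 1768.6672.
Truncating gives code 1768.

1768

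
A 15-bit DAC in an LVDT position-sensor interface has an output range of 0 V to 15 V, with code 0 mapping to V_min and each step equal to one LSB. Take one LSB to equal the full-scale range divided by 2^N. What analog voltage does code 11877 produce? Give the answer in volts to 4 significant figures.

V_FS = 15 V. LSB = 15 V / 2^15.
V_out = V_min + code × LSB = 0 V + 11877 × 15 V / 32768
      = 0 + 5.43686 = 5.43686 V.

5.437 V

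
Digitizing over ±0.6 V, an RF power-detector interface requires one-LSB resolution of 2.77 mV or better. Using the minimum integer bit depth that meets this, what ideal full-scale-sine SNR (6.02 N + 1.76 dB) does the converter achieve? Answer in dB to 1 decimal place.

Span: 0.6 V − (-0.6 V) = 1.2 V.
Need 2^N ≥ 1.2 V / 2.77 mV = 433.2 → N_min = 9.
SNR = 6.02 × 9 + 1.76 = 55.94 dB.

55.9 dB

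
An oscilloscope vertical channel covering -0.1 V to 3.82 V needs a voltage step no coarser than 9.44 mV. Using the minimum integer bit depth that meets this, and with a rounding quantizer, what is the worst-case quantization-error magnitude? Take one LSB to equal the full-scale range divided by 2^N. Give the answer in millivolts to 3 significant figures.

3.83 mV

Range = 3.82 − (-0.1) = 3.92 V.
Levels needed ≥ 3.92/9.44 mV = 415.3. 2^9 = 512 suffices, so N_min = 9.
Step size = 3.92/512 V = 7.6563 mV.
Max error for round-to-nearest is LSB/2 = 3.83 mV.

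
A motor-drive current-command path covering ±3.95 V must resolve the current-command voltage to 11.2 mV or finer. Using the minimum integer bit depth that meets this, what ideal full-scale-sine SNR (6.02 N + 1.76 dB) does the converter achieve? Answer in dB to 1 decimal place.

The full-scale span is 3.95 − (-3.95) = 7.9 V.
Levels needed ≥ 7.9/11.2 mV = 705.4. 2^10 = 1024 suffices, so N_min = 10.
Ideal SNR at N = 10: 6.02·10 + 1.76 = 62.0 dB.

62.0 dB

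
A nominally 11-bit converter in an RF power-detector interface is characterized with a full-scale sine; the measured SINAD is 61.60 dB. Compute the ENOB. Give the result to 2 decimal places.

9.94 bits

ENOB = (SINAD − 1.76) / 6.02 = (61.60 − 1.76) / 6.02 = 59.84 / 6.02 = 9.9402.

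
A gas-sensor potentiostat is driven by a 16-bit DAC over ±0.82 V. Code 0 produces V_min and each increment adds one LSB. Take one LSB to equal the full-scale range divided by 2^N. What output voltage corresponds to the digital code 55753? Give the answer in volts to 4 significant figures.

0.5752 V

Span: 0.82 V − (-0.82 V) = 1.64 V. LSB = 1.64 V / 2^16.
Output = V_min + (55753/65536) × range = -0.82 + 0.850723 × 1.64 V
      = -0.82 + 1.39519 = 0.575186 V.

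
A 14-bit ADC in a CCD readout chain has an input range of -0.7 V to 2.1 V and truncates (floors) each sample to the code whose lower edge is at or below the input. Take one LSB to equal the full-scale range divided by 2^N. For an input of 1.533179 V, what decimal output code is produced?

The full-scale span is 2.1 − (-0.7) = 2.8 V. LSB = 2.8 V / 2^14 ≈ 170.9 µV.
V_in − V_min = 1.533179 − (-0.7) = 2.233179 V.
Divide by LSB: 2.233179 × 16384/2.8 = 13067.2874.
Truncating gives code 13067.

13067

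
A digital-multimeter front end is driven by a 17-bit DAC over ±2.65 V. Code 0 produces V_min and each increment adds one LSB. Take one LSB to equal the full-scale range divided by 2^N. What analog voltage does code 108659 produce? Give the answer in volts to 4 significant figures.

The full-scale span is 2.65 − (-2.65) = 5.3 V. LSB = 5.3 V / 2^17.
Output = V_min + (108659/131072) × range = -2.65 + 0.829002 × 5.3 V
      = -2.65 V + 4.39371 V = 1.74371 V.

1.744 V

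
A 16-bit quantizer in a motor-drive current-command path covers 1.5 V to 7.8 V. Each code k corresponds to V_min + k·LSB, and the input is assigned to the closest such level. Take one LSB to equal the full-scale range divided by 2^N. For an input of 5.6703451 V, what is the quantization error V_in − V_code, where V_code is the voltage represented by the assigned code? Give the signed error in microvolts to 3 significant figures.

Full-scale range = 7.8 V − (1.5 V) = 6.3 V. LSB = 6.3 V / 2^16 ≈ 96.13 µV.
(V_in − V_min)/LSB = (5.6703451 − (1.5)) × 65536/6.3 = 43382.1804 → nearest code k = 43382.
V_code = V_min + k × range/2^16 = 1.5 + 43382 × 6.3/65536 = 5.6703277588 V.
e = 5.6703451 − (5.6703277588) = +17.3 µV.

+17.3 µV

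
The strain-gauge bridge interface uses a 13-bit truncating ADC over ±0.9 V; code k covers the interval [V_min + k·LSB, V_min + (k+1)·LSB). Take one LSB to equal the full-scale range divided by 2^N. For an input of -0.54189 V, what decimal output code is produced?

1629

Span: 0.9 V − (-0.9 V) = 1.8 V. LSB = 1.8 V / 2^13 ≈ 219.7 µV.
(V_in − V_min) × 2^13/range = (-0.54189 − (-0.9)) × 8192/1.8 = 1629.798.
Floor → code = 1629.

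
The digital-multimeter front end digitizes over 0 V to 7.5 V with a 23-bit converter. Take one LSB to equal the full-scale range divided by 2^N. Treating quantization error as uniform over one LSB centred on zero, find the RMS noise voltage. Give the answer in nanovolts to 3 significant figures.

Range is 7.5 V.
LSB = 7.5 V ÷ 2^23 = 7.5/8388608 V = 0.89407 µV.
V_rms = LSB/√12 = 0.89407 µV / √12 = 258 nV.

258 nV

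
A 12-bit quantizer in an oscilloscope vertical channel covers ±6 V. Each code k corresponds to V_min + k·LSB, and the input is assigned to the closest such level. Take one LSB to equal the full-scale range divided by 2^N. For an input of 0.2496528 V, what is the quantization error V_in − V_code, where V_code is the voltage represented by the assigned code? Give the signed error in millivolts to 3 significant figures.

The full-scale span is 6 − (-6) = 12 V. LSB = 12 V / 2^12 ≈ 2.930 mV.
(V_in − V_min)/LSB = (0.2496528 − (-6)) × 4096/12 = 2133.2148 → nearest code k = 2133.
V_code = -6 + (2133/4096) × 12 = 0.2490234375 V.
e = 0.2496528 − (0.2490234375) = +0.629 mV.

+0.629 mV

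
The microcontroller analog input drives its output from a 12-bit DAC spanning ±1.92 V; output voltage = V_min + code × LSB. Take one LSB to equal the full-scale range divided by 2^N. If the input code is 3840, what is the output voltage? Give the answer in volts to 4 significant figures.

1.680 V

Span: 1.92 V − (-1.92 V) = 3.84 V. LSB = 3.84 V / 2^12.
Output = V_min + (3840/4096) × range = -1.92 + 0.937500 × 3.84 V
      = -1.92 + 3.60000 = 1.68000 V.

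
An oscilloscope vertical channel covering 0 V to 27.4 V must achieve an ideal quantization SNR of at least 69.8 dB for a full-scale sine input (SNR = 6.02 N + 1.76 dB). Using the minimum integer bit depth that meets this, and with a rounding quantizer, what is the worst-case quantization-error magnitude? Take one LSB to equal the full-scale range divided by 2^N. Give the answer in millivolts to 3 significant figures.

3.34 mV

Range is 27.4 V.
Required N = ⌈(69.8 − 1.76)/6.02⌉ = ⌈11.302⌉ = 12.
One LSB is 27.4 V / 4096 = 6.6895 mV.
Max error for round-to-nearest is LSB/2 = 3.34 mV.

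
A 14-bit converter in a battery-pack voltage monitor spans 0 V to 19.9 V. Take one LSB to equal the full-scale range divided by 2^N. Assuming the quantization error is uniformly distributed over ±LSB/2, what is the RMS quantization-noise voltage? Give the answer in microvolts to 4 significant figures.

V_FS = 19.9 V.
LSB = 19.9 V / 2^14 = 1.21460 mV.
For a uniform distribution on [−LSB/2, +LSB/2], V_rms = LSB/√12 = 1.21460 mV/3.4641 = 350.6 µV.

350.6 µV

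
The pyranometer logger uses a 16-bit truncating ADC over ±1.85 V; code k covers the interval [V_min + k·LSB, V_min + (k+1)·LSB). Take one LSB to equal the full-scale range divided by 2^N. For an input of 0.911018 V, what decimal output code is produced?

Full-scale range = 1.85 V − (-1.85 V) = 3.7 V. LSB = 3.7 V / 2^16 ≈ 56.46 µV.
(V_in − V_min) × 2^16/range = (0.911018 − (-1.85)) × 65536/3.7 = 48904.345.
Floor → code = 48904.

48904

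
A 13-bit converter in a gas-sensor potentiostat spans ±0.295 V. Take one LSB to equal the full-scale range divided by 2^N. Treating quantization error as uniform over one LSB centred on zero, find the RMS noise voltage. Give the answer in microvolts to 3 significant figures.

20.8 µV

Span: 0.295 V − (-0.295 V) = 0.59 V.
Step size = 0.59/8192 V = 72.021 µV.
σ_q = LSB/√12 = 72.021 µV/3.4641 = 20.8 µV.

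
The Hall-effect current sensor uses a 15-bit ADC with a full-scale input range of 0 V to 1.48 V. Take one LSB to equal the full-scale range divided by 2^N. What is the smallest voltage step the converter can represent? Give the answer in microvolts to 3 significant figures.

Range is 1.48 V.
There are 2^15 = 32768 steps.
LSB = 1.48 V ÷ 2^15 = 1.48/32768 V = 45.2 µV.

45.2 µV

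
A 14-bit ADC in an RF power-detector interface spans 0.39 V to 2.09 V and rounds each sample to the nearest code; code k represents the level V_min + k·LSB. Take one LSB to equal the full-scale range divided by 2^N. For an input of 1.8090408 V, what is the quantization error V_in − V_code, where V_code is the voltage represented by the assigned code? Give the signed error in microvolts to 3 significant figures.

The full-scale span is 2.09 − (0.39) = 1.7 V. LSB = 1.7 V / 2^14 ≈ 103.8 µV.
Position in LSBs: (1.8090408 − (0.39)) × 16384/1.7 = 13676.2144; rounding gives k = 13676.
V_code = V_min + k × range/2^14 = 0.39 + 13676 × 1.7/16384 = 1.8090185547 V.
Error = V_in − V_code = 1.8090408 − (1.8090185547) = +22.2 µV.

+22.2 µV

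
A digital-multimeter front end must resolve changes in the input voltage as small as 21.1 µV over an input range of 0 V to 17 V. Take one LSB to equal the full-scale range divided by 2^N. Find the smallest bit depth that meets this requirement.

V_FS = 17 V.
Required number of levels: 17/21.1 µV = 805690; smallest N with 2^N ≥ that is 20.

20 bits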